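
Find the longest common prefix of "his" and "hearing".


Word 1: "his"
Word 2: "hearing"
Comparing from start:
  Pos 0: 'h' == 'h'
  Pos 1: 'i' != 'e' (stop)
LCP = "h" (length 1)


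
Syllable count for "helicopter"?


Word: "helicopter"
Syllable breakdown: hel | i | cop | ter
Counting: 4 parts
= 4 syllables


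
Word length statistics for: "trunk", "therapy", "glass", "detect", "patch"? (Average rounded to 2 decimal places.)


Lengths: "trunk"=5, "therapy"=7, "glass"=5, "detect"=6, "patch"=5
Sum = 28, Count = 5
Average = 28/5 = 5.60
= avg=5.60, min=5, max=7


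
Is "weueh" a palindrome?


Word: "weueh"
Reversed: "heuew"
Forward == Backward? weueh != heuew
Palindrome = No


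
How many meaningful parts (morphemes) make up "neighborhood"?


Word: "neighborhood"
Morphemes: neighbor | -hood
Each morpheme carries meaning
= 2 morphemes


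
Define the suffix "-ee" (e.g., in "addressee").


Suffix: -ee
Example: addressee (address + -ee)
Meaning = one who receives


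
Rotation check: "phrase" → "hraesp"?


Word: "phrase", Candidate: "hraesp"
Method: check if candidate is substring of word+word
"phrasephrase" contains "hraesp"? No
Is rotation = No


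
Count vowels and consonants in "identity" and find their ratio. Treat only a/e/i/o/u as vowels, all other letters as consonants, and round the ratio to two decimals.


Word: "identity"
Vowels (a,e,i,o,u): 3
Consonants: 5
Ratio = 3/5
= 0.60


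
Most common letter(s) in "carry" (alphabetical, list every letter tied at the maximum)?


Word: "carry"
Letter counts:
  'a': 1
  'c': 1
  'r': 2
  'y': 1
Maximum count = 2
Most frequent = 'r' (2 times each)


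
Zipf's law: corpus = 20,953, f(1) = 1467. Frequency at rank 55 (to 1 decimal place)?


Zipf's law: f(r) = f(1) / r
f(1) = 1467
f(55) = 1467 / 55
= 26.7 occurrences


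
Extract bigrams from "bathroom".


Word: "bathroom" (length 8)
Number of bigrams = 8 - 2 + 1 = 7
  Position 0: "ba"
  Position 1: "at"
  Position 2: "th"
  Position 3: "hr"
  Position 4: "ro"
  Position 5: "oo"
  Position 6: "om"
Bigrams = "ba", "at", "th", "hr", "ro", "oo", "om"


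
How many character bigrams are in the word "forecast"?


Word: "forecast" (length 8)
Number of 2-grams = length - 2 + 1 = 8 - 2 + 1
= 7


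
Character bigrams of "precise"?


Word: "precise" (length 7)
Number of bigrams = 7 - 2 + 1 = 6
  Position 0: "pr"
  Position 1: "re"
  Position 2: "ec"
  Position 3: "ci"
  Position 4: "is"
  Position 5: "se"
Bigrams = "pr", "re", "ec", "ci", "is", "se"


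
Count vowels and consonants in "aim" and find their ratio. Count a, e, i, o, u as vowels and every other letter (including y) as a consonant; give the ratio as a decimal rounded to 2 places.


Word: "aim"
Vowels (a,e,i,o,u): 2
Consonants: 1
Ratio = 2/1
= 2.00


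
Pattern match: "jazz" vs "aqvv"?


Pattern of "jazz": [0, 1, 2, 2]
Pattern of "aqvv": [0, 1, 2, 2]
Patterns match
Same pattern = Yes


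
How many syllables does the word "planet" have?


Word: "planet"
Syllable breakdown: plan / et
Counting: 2 parts
= 2 syllables


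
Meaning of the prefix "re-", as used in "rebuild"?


Prefix: re-
Example: rebuild (re- + build)
Meaning = again


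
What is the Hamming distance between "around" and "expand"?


Comparing character by character (same length = 6):
  Pos 0: 'a' vs 'e' !=
  Pos 1: 'r' vs 'x' !=
  Pos 2: 'o' vs 'p' !=
  Pos 3: 'u' vs 'a' !=
  Pos 4: 'n' vs 'n' =
  Pos 5: 'd' vs 'd' =
Hamming distance = 4


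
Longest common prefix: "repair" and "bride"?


Word 1: "repair"
Word 2: "bride"
Comparing from start:
  Pos 0: 'r' != 'b' (stop)
LCP = "" (length 0)


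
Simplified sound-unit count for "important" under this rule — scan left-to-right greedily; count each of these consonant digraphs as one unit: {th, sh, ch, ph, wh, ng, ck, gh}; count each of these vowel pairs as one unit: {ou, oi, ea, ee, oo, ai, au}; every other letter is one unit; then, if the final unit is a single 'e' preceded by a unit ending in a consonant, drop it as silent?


Word: "important" (9 letters)
Left-to-right scan:
  (1) 'i' (letter)
  (2) 'm' (letter)
  (3) 'p' (letter)
  (4) 'o' (letter)
  (5) 'r' (letter)
  (6) 't' (letter)
  (7) 'a' (letter)
  (8) 'n' (letter)
  (9) 't' (letter)
Units from scan: 9
Sound units = 9 units


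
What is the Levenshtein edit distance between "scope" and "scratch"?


Word 1: "scope" (length 5)
Word 2: "scratch" (length 7)
One optimal edit sequence (insert/delete/substitute each cost 1):
  1. keep 's'
  2. keep 'c'
  3. insert 'r'  (+1)
  4. insert 'a'  (+1)
  5. substitute 'o' -> 't'  (+1)
  6. substitute 'p' -> 'c'  (+1)
  7. substitute 'e' -> 'h'  (+1)
Total edit operations: 5
Edit distance = 5


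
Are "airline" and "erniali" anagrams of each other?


Word 1: "airline" → sorted: aeiilnr
Word 2: "erniali" → sorted: aeiilnr
Same letters? aeiilnr == aeiilnr
Anagram = Yes


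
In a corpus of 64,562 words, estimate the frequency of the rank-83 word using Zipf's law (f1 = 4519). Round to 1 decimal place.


Zipf's law: f(r) = f(1) / r
f(1) = 4519
f(83) = 4519 / 83
= 54.4 occurrences


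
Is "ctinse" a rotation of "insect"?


Word: "insect", Candidate: "ctinse"
Method: check if candidate is substring of word+word
"insectinsect" contains "ctinse"? Yes
Is rotation = Yes


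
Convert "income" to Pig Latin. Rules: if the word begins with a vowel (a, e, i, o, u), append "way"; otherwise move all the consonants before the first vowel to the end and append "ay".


Word: "income"
Starts with vowel → add 'way'
Pig Latin = "incomeway"


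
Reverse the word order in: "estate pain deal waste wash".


Original: "estate pain deal waste wash"
Words (1..n): estate | pain | deal | waste | wash
Reversed (n..1): wash | waste | deal | pain | estate
Result = "wash waste deal pain estate"


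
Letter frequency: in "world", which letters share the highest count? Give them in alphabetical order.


Word: "world"
Letter counts:
  'd': 1
  'l': 1
  'o': 1
  'r': 1
  'w': 1
Maximum count = 1
Most frequent = 'd', 'l', 'o', 'r', 'w' (1 time each)


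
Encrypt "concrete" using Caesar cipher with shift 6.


Word: "concrete"
Shift: 6
Each letter → (letter + shift) mod 26:
  'c' (2) + 6 = 8 → 'i'
  'o' (14) + 6 = 20 → 'u'
  'n' (13) + 6 = 19 → 't'
  'c' (2) + 6 = 8 → 'i'
  'r' (17) + 6 = 23 → 'x'
  'e' (4) + 6 = 10 → 'k'
  't' (19) + 6 = 25 → 'z'
  'e' (4) + 6 = 10 → 'k'
Result = "iutixkzk"


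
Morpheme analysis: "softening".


Word: "softening"
Morphemes: soft / -en / -ing
Each morpheme carries meaning
= 3 morphemes


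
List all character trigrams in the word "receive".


Word: "receive" (length 7)
Number of trigrams = 7 - 3 + 1 = 5
  Position 0: "rec"
  Position 1: "ece"
  Position 2: "cei"
  Position 3: "eiv"
  Position 4: "ive"
Trigrams = "rec", "ece", "cei", "eiv", "ive"


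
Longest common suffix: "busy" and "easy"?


Word 1: "busy"
Word 2: "easy"
Comparing from end:
  Pos -1: 'y' == 'y'
  Pos -2: 's' == 's'
  Pos -3: 'u' != 'a' (stop)
LCS = "sy" (length 2)


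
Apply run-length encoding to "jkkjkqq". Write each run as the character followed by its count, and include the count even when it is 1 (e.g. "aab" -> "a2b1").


String: "jkkjkqq"
Scanning for consecutive runs:
  'j' x 1
  'k' x 2
  'j' x 1
  'k' x 1
  'q' x 2
RLE = "j1k2j1k1q2"


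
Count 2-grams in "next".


Word: "next" (length 4)
Number of 2-grams = length - 2 + 1 = 4 - 2 + 1
= 3


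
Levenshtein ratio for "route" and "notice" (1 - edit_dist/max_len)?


Word 1: "route" (length 5)
Word 2: "notice" (length 6)
One optimal edit sequence:
  1. substitute 'r' -> 'n'  (+1)
  2. keep 'o'
  3. insert 't'  (+1)
  4. substitute 'u' -> 'i'  (+1)
  5. substitute 't' -> 'c'  (+1)
  6. keep 'e'
Edit distance = 4
Max length = max(5, 6) = 6
Similarity = 1 - 4/6
= 0.3333


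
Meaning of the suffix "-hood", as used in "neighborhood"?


Suffix: -hood
Example: neighborhood = neighbor + -hood
Meaning = state / condition


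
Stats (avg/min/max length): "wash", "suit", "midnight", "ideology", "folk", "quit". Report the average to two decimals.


Lengths: "wash"=4, "suit"=4, "midnight"=8, "ideology"=8, "folk"=4, "quit"=4
Sum = 32, Count = 6
Average = 32/6 = 5.33
= avg=5.33, min=4, max=8


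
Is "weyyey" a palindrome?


Word: "weyyey"
Reversed: "yeyyew"
Forward == Backward? weyyey != yeyyew
Palindrome = No


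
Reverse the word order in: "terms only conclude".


Original: "terms only conclude"
Words (1..n): terms | only | conclude
Reversed (n..1): conclude | only | terms
Result = "conclude only terms"


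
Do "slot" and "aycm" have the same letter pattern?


Pattern of "slot": [0, 1, 2, 3]
Pattern of "aycm": [0, 1, 2, 3]
Patterns match
Same pattern = Yes


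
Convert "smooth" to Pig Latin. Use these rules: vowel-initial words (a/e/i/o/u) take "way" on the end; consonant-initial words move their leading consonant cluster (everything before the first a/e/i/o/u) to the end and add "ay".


Word: "smooth"
Starts with consonant(s) → move to end, add 'ay'
Consonant cluster: "sm"
Pig Latin = "oothsmay"


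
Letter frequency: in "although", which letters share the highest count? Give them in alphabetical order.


Word: "although"
Letter counts:
  'a': 1
  'g': 1
  'h': 2
  'l': 1
  'o': 1
  't': 1
  'u': 1
Maximum count = 2
Most frequent = 'h' (2 times each)


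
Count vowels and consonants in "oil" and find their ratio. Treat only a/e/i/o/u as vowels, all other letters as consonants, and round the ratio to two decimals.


Word: "oil"
Vowels (a,e,i,o,u): 2
Consonants: 1
Ratio = 2/1
= 2.00


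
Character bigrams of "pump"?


Word: "pump" (length 4)
Number of bigrams = 4 - 2 + 1 = 3
  Position 0: "pu"
  Position 1: "um"
  Position 2: "mp"
Bigrams = "pu", "um", "mp"


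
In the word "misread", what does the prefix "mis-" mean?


Prefix: mis-
Example: misread (mis- + read)
Meaning = wrongly


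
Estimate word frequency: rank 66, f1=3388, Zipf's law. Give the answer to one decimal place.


Zipf's law: f(r) = f(1) / r
f(1) = 3388
f(66) = 3388 / 66
= 51.3 occurrences


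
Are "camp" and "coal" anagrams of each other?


Word 1: "camp" → sorted: acmp
Word 2: "coal" → sorted: aclo
Same letters? acmp != aclo
Anagram = No


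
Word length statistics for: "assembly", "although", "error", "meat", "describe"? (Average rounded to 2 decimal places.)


Lengths: "assembly"=8, "although"=8, "error"=5, "meat"=4, "describe"=8
Sum = 33, Count = 5
Average = 33/5 = 6.60
= avg=6.60, min=4, max=8


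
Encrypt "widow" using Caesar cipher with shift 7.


Word: "widow"
Shift: 7
Each letter → (letter + shift) mod 26:
  'w' (22) + 7 = 3 → 'd'
  'i' (8) + 7 = 15 → 'p'
  'd' (3) + 7 = 10 → 'k'
  'o' (14) + 7 = 21 → 'v'
  'w' (22) + 7 = 3 → 'd'
Result = "dpkvd"


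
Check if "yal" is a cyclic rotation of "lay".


Word: "lay", Candidate: "yal"
Method: check if candidate is substring of word+word
"laylay" contains "yal"? No
Is rotation = No


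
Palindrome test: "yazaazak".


Word: "yazaazak"
Reversed: "kazaazay"
Forward == Backward? yazaazak != kazaazay
Palindrome = No


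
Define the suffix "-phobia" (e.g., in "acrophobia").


Suffix: -phobia
Example: acrophobia (acro- + -phobia)
Meaning = fear of


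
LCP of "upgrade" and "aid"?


Word 1: "upgrade"
Word 2: "aid"
Comparing from start:
  Pos 0: 'u' != 'a' (stop)
LCP = "" (length 0)


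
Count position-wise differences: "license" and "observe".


Comparing character by character (same length = 7):
  Pos 0: 'l' vs 'o' !=
  Pos 1: 'i' vs 'b' !=
  Pos 2: 'c' vs 's' !=
  Pos 3: 'e' vs 'e' =
  Pos 4: 'n' vs 'r' !=
  Pos 5: 's' vs 'v' !=
  Pos 6: 'e' vs 'e' =
Hamming distance = 5


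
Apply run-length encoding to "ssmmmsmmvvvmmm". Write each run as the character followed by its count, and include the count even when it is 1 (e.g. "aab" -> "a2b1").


String: "ssmmmsmmvvvmmm"
Scanning for consecutive runs:
  's' x 2
  'm' x 3
  's' x 1
  'm' x 2
  'v' x 3
  'm' x 3
RLE = "s2m3s1m2v3m3"


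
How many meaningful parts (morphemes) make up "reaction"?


Word: "reaction"
Morphemes: re- | act | -ion
Each morpheme carries meaning
= 3 morphemes


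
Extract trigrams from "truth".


Word: "truth" (length 5)
Number of trigrams = 5 - 3 + 1 = 3
  Position 0: "tru"
  Position 1: "rut"
  Position 2: "uth"
Trigrams = "tru", "rut", "uth"


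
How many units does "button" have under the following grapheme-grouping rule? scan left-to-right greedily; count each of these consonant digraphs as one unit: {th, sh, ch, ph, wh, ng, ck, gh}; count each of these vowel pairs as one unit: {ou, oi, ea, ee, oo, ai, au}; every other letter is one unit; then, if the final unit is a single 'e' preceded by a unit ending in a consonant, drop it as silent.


Word: "button" (6 letters)
Left-to-right scan:
  (1) 'b' (letter)
  (2) 'u' (letter)
  (3) 't' (letter)
  (4) 't' (letter)
  (5) 'o' (letter)
  (6) 'n' (letter)
Units from scan: 6
Sound units = 6 units


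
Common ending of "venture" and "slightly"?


Word 1: "venture"
Word 2: "slightly"
Comparing from end:
  Pos -1: 'e' != 'y' (stop)
LCS = "" (length 0)


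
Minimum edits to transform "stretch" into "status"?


Word 1: "stretch" (length 7)
Word 2: "status" (length 6)
One optimal edit sequence (insert/delete/substitute each cost 1):
  1. keep 's'
  2. keep 't'
  3. delete 'r'  (+1)
  4. substitute 'e' -> 'a'  (+1)
  5. keep 't'
  6. substitute 'c' -> 'u'  (+1)
  7. substitute 'h' -> 's'  (+1)
Total edit operations: 4
Edit distance = 4


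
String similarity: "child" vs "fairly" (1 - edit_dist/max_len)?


Word 1: "child" (length 5)
Word 2: "fairly" (length 6)
One optimal edit sequence:
  1. substitute 'c' -> 'f'  (+1)
  2. substitute 'h' -> 'a'  (+1)
  3. keep 'i'
  4. insert 'r'  (+1)
  5. keep 'l'
  6. substitute 'd' -> 'y'  (+1)
Edit distance = 4
Max length = max(5, 6) = 6
Similarity = 1 - 4/6
= 0.3333


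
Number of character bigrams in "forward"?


Word: "forward" (length 7)
Number of 2-grams = length - 2 + 1 = 7 - 2 + 1
= 6


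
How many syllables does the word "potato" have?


Word: "potato"
Syllable breakdown: po-ta-to
Counting: 3 parts
= 3 syllables


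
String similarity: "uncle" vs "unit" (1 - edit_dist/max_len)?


Word 1: "uncle" (length 5)
Word 2: "unit" (length 4)
One optimal edit sequence:
  1. keep 'u'
  2. keep 'n'
  3. delete 'c'  (+1)
  4. substitute 'l' -> 'i'  (+1)
  5. substitute 'e' -> 't'  (+1)
Edit distance = 3
Max length = max(5, 4) = 5
Similarity = 1 - 3/5
= 0.4000


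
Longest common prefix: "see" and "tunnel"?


Word 1: "see"
Word 2: "tunnel"
Comparing from start:
  Pos 0: 's' != 't' (stop)
LCP = "" (length 0)


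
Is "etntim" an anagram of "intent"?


Word 1: "intent" → sorted: einntt
Word 2: "etntim" → sorted: eimntt
Same letters? einntt != eimntt
Anagram = No


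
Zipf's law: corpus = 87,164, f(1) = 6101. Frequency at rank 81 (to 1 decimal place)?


Zipf's law: f(r) = f(1) / r
f(1) = 6101
f(81) = 6101 / 81
= 75.3 occurrences


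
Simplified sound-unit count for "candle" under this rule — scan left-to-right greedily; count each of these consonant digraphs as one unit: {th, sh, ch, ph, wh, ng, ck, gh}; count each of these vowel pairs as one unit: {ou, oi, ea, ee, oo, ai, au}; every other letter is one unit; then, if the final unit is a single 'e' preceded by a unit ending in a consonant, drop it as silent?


Word: "candle" (6 letters)
Left-to-right scan:
  [1] 'c' (letter)
  [2] 'a' (letter)
  [3] 'n' (letter)
  [4] 'd' (letter)
  [5] 'l' (letter)
  [6] 'e' (letter)
Units from scan: 6
Final unit is 'e' after a consonant -> drop as silent (-1)
Sound units = 5 units


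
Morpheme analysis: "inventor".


Word: "inventor"
Morphemes: invent | -or
Each morpheme carries meaning
= 2 morphemes


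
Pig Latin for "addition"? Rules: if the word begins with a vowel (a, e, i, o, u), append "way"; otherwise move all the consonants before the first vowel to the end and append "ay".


Word: "addition"
Starts with vowel → add 'way'
Pig Latin = "additionway"


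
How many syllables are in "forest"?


Word: "forest"
Syllable breakdown: for | est
Counting: 2 parts
= 2 syllables


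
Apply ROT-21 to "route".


Word: "route"
Shift: 21
Each letter → (letter + shift) mod 26:
  'r' (17) + 21 = 12 → 'm'
  'o' (14) + 21 = 9 → 'j'
  'u' (20) + 21 = 15 → 'p'
  't' (19) + 21 = 14 → 'o'
  'e' (4) + 21 = 25 → 'z'
Result = "mjpoz"


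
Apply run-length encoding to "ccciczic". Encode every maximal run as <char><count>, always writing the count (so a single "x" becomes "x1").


String: "ccciczic"
Scanning for consecutive runs:
  'c' x 3
  'i' x 1
  'c' x 1
  'z' x 1
  'i' x 1
  'c' x 1
RLE = "c3i1c1z1i1c1"


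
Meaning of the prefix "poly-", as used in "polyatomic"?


Prefix: poly-
Example: polyatomic (poly- + atomic)
Meaning = many


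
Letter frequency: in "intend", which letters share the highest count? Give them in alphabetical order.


Word: "intend"
Letter counts:
  'd': 1
  'e': 1
  'i': 1
  'n': 2
  't': 1
Maximum count = 2
Most frequent = 'n' (2 times each)


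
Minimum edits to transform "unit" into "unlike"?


Word 1: "unit" (length 4)
Word 2: "unlike" (length 6)
One optimal edit sequence (insert/delete/substitute each cost 1):
  1. keep 'u'
  2. keep 'n'
  3. insert 'l'  (+1)
  4. keep 'i'
  5. insert 'k'  (+1)
  6. substitute 't' -> 'e'  (+1)
Total edit operations: 3
Edit distance = 3


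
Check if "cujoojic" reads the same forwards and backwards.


Word: "cujoojic"
Reversed: "cijoojuc"
Forward == Backward? cujoojic != cijoojuc
Palindrome = No


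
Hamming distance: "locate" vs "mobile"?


Comparing character by character (same length = 6):
  Pos 0: 'l' vs 'm' !=
  Pos 1: 'o' vs 'o' =
  Pos 2: 'c' vs 'b' !=
  Pos 3: 'a' vs 'i' !=
  Pos 4: 't' vs 'l' !=
  Pos 5: 'e' vs 'e' =
Hamming distance = 4


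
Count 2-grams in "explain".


Word: "explain" (length 7)
Number of 2-grams = length - 2 + 1 = 7 - 2 + 1
= 6


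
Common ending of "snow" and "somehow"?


Word 1: "snow"
Word 2: "somehow"
Comparing from end:
  Pos -1: 'w' == 'w'
  Pos -2: 'o' == 'o'
  Pos -3: 'n' != 'h' (stop)
LCS = "ow" (length 2)


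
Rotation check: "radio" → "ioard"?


Word: "radio", Candidate: "ioard"
Method: check if candidate is substring of word+word
"radioradio" contains "ioard"? No
Is rotation = No


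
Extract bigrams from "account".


Word: "account" (length 7)
Number of bigrams = 7 - 2 + 1 = 6
  Position 0: "ac"
  Position 1: "cc"
  Position 2: "co"
  Position 3: "ou"
  Position 4: "un"
  Position 5: "nt"
Bigrams = "ac", "cc", "co", "ou", "un", "nt"


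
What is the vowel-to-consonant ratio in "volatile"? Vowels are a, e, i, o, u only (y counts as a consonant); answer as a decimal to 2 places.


Word: "volatile"
Vowels (a,e,i,o,u): 4
Consonants: 4
Ratio = 4/4
= 1.00


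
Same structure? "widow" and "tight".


Pattern of "widow": [0, 1, 2, 3, 0]
Pattern of "tight": [0, 1, 2, 3, 0]
Patterns match
Same pattern = Yes


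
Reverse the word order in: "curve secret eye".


Original: "curve secret eye"
Words (1..n): curve | secret | eye
Reversed (n..1): eye | secret | curve
Result = "eye secret curve"


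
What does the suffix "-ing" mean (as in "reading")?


Suffix: -ing
As in: reading -> read + -ing
Meaning = present participle


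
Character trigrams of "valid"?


Word: "valid" (length 5)
Number of trigrams = 5 - 3 + 1 = 3
  Position 0: "val"
  Position 1: "ali"
  Position 2: "lid"
Trigrams = "val", "ali", "lid"


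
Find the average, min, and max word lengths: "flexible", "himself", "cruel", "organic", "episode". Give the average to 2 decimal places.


Lengths: "flexible"=8, "himself"=7, "cruel"=5, "organic"=7, "episode"=7
Sum = 34, Count = 5
Average = 34/5 = 6.80
= avg=6.80, min=5, max=8


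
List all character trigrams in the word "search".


Word: "search" (length 6)
Number of trigrams = 6 - 3 + 1 = 4
  Position 0: "sea"
  Position 1: "ear"
  Position 2: "arc"
  Position 3: "rch"
Trigrams = "sea", "ear", "arc", "rch"


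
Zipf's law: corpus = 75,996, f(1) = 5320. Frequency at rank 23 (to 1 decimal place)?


Zipf's law: f(r) = f(1) / r
f(1) = 5320
f(23) = 5320 / 23
= 231.3 occurrences


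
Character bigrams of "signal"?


Word: "signal" (length 6)
Number of bigrams = 6 - 2 + 1 = 5
  Position 0: "si"
  Position 1: "ig"
  Position 2: "gn"
  Position 3: "na"
  Position 4: "al"
Bigrams = "si", "ig", "gn", "na", "al"


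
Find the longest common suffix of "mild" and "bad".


Word 1: "mild"
Word 2: "bad"
Comparing from end:
  Pos -1: 'd' == 'd'
  Pos -2: 'l' != 'a' (stop)
LCS = "d" (length 1)


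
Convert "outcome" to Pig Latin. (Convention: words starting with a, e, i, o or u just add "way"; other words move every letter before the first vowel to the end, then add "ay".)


Word: "outcome"
Starts with vowel → add 'way'
Pig Latin = "outcomeway"


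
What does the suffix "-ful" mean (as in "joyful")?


Suffix: -ful
Example: joyful = joy + -ful
Meaning = full of


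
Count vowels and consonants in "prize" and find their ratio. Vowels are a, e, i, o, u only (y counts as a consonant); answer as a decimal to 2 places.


Word: "prize"
Vowels (a,e,i,o,u): 2
Consonants: 3
Ratio = 2/3
= 0.67


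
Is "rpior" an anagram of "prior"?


Word 1: "prior" → sorted: ioprr
Word 2: "rpior" → sorted: ioprr
Same letters? ioprr == ioprr
Anagram = Yes


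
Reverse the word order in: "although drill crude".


Original: "although drill crude"
Words (1..n): although | drill | crude
Reversed (n..1): crude | drill | although
Result = "crude drill although"


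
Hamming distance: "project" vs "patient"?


Comparing character by character (same length = 7):
  Pos 0: 'p' vs 'p' =
  Pos 1: 'r' vs 'a' !=
  Pos 2: 'o' vs 't' !=
  Pos 3: 'j' vs 'i' !=
  Pos 4: 'e' vs 'e' =
  Pos 5: 'c' vs 'n' !=
  Pos 6: 't' vs 't' =
Hamming distance = 4


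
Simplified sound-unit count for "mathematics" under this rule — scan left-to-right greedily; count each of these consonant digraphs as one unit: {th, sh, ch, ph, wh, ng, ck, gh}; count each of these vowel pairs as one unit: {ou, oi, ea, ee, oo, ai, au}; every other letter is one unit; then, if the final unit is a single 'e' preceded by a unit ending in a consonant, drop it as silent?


Word: "mathematics" (11 letters)
Left-to-right scan:
  [1] 'm' (letter)
  [2] 'a' (letter)
  [3] 'th' (digraph)
  [4] 'e' (letter)
  [5] 'm' (letter)
  [6] 'a' (letter)
  [7] 't' (letter)
  [8] 'i' (letter)
  [9] 'c' (letter)
  [10] 's' (letter)
Units from scan: 10
Sound units = 10 units


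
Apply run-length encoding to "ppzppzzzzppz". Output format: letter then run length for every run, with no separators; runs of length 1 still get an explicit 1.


String: "ppzppzzzzppz"
Scanning for consecutive runs:
  'p' x 2
  'z' x 1
  'p' x 2
  'z' x 4
  'p' x 2
  'z' x 1
RLE = "p2z1p2z4p2z1"


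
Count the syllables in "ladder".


Word: "ladder"
Syllable breakdown: lad · der
Counting: 2 parts
= 2 syllables


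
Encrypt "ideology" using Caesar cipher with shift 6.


Word: "ideology"
Shift: 6
Each letter → (letter + shift) mod 26:
  'i' (8) + 6 = 14 → 'o'
  'd' (3) + 6 = 9 → 'j'
  'e' (4) + 6 = 10 → 'k'
  'o' (14) + 6 = 20 → 'u'
  'l' (11) + 6 = 17 → 'r'
  'o' (14) + 6 = 20 → 'u'
  'g' (6) + 6 = 12 → 'm'
  'y' (24) + 6 = 4 → 'e'
Result = "ojkurume"


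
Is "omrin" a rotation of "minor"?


Word: "minor", Candidate: "omrin"
Method: check if candidate is substring of word+word
"minorminor" contains "omrin"? No
Is rotation = No


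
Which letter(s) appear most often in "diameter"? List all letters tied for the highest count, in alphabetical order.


Word: "diameter"
Letter counts:
  'a': 1
  'd': 1
  'e': 2
  'i': 1
  'm': 1
  'r': 1
  't': 1
Maximum count = 2
Most frequent = 'e' (2 times each)


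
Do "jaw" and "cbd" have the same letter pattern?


Pattern of "jaw": [0, 1, 2]
Pattern of "cbd": [0, 1, 2]
Patterns match
Same pattern = Yes


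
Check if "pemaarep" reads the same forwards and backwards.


Word: "pemaarep"
Reversed: "peraamep"
Forward == Backward? pemaarep != peraamep
Palindrome = No


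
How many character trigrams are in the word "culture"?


Word: "culture" (length 7)
Number of 3-grams = length - 3 + 1 = 7 - 3 + 1
= 5


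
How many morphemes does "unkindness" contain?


Word: "unkindness"
Morphemes: un- + kind + -ness
Each morpheme carries meaning
= 3 morphemes


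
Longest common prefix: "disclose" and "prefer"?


Word 1: "disclose"
Word 2: "prefer"
Comparing from start:
  Pos 0: 'd' != 'p' (stop)
LCP = "" (length 0)


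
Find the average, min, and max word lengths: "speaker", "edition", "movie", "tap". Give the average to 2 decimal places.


Lengths: "speaker"=7, "edition"=7, "movie"=5, "tap"=3
Sum = 22, Count = 4
Average = 22/4 = 5.50
= avg=5.50, min=3, max=7


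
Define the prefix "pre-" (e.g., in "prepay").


Prefix: pre-
Example: prepay = pre- + pay
Meaning = before


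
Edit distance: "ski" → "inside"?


Word 1: "ski" (length 3)
Word 2: "inside" (length 6)
One optimal edit sequence (insert/delete/substitute each cost 1):
  1. insert 'i'  (+1)
  2. insert 'n'  (+1)
  3. keep 's'
  4. insert 'i'  (+1)
  5. substitute 'k' -> 'd'  (+1)
  6. substitute 'i' -> 'e'  (+1)
Total edit operations: 5
Edit distance = 5


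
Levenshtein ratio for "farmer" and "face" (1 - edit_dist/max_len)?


Word 1: "farmer" (length 6)
Word 2: "face" (length 4)
One optimal edit sequence:
  1. keep 'f'
  2. keep 'a'
  3. delete 'r'  (+1)
  4. substitute 'm' -> 'c'  (+1)
  5. keep 'e'
  6. delete 'r'  (+1)
Edit distance = 3
Max length = max(6, 4) = 6
Similarity = 1 - 3/6
= 0.5000


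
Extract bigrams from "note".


Word: "note" (length 4)
Number of bigrams = 4 - 2 + 1 = 3
  Position 0: "no"
  Position 1: "ot"
  Position 2: "te"
Bigrams = "no", "ot", "te"


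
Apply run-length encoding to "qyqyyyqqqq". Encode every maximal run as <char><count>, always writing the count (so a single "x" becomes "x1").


String: "qyqyyyqqqq"
Scanning for consecutive runs:
  'q' x 1
  'y' x 1
  'q' x 1
  'y' x 3
  'q' x 4
RLE = "q1y1q1y3q4"


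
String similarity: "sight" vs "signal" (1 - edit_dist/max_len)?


Word 1: "sight" (length 5)
Word 2: "signal" (length 6)
One optimal edit sequence:
  1. keep 's'
  2. keep 'i'
  3. keep 'g'
  4. insert 'n'  (+1)
  5. substitute 'h' -> 'a'  (+1)
  6. substitute 't' -> 'l'  (+1)
Edit distance = 3
Max length = max(5, 6) = 6
Similarity = 1 - 3/6
= 0.5000


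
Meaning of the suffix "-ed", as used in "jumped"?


Suffix: -ed
Example: jumped = jump + -ed
Meaning = past tense


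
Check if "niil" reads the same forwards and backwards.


Word: "niil"
Reversed: "liin"
Forward == Backward? niil != liin
Palindrome = No


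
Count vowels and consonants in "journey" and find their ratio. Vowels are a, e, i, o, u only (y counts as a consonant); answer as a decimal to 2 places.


Word: "journey"
Vowels (a,e,i,o,u): 3
Consonants: 4
Ratio = 3/4
= 0.75


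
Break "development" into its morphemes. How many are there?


Word: "development"
Morphemes: develop + -ment
Each morpheme carries meaning
= 2 morphemes


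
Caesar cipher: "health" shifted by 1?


Word: "health"
Shift: 1
Each letter → (letter + shift) mod 26:
  'h' (7) + 1 = 8 → 'i'
  'e' (4) + 1 = 5 → 'f'
  'a' (0) + 1 = 1 → 'b'
  'l' (11) + 1 = 12 → 'm'
  't' (19) + 1 = 20 → 'u'
  'h' (7) + 1 = 8 → 'i'
Result = "ifbmui"


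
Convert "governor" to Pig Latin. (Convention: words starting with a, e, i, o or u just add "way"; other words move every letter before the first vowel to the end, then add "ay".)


Word: "governor"
Starts with consonant(s) → move to end, add 'ay'
Consonant cluster: "g"
Pig Latin = "overnorgay"


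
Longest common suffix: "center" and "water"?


Word 1: "center"
Word 2: "water"
Comparing from end:
  Pos -1: 'r' == 'r'
  Pos -2: 'e' == 'e'
  Pos -3: 't' == 't'
  Pos -4: 'n' != 'a' (stop)
LCS = "ter" (length 3)


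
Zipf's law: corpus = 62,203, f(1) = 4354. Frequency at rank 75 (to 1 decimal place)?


Zipf's law: f(r) = f(1) / r
f(1) = 4354
f(75) = 4354 / 75
= 58.1 occurrences


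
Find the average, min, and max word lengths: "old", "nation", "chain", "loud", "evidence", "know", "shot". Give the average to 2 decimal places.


Lengths: "old"=3, "nation"=6, "chain"=5, "loud"=4, "evidence"=8, "know"=4, "shot"=4
Sum = 34, Count = 7
Average = 34/7 = 4.86
= avg=4.86, min=3, max=8


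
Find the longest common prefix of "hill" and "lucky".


Word 1: "hill"
Word 2: "lucky"
Comparing from start:
  Pos 0: 'h' != 'l' (stop)
LCP = "" (length 0)


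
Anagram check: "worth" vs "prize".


Word 1: "worth" → sorted: hortw
Word 2: "prize" → sorted: eiprz
Same letters? hortw != eiprz
Anagram = No


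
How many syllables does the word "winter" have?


Word: "winter"
Syllable breakdown: win | ter
Counting: 2 parts
= 2 syllables


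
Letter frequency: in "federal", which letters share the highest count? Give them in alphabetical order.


Word: "federal"
Letter counts:
  'a': 1
  'd': 1
  'e': 2
  'f': 1
  'l': 1
  'r': 1
Maximum count = 2
Most frequent = 'e' (2 times each)


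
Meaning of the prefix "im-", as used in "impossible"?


Prefix: im-
Example: impossible (im- + possible)
Meaning = not / into


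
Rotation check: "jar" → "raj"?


Word: "jar", Candidate: "raj"
Method: check if candidate is substring of word+word
"jarjar" contains "raj"? No
Is rotation = No


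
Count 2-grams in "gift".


Word: "gift" (length 4)
Number of 2-grams = length - 2 + 1 = 4 - 2 + 1
= 3


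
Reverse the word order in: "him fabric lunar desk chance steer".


Original: "him fabric lunar desk chance steer"
Words (1..n): him | fabric | lunar | desk | chance | steer
Reversed (n..1): steer | chance | desk | lunar | fabric | him
Result = "steer chance desk lunar fabric him"


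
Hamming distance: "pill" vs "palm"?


Comparing character by character (same length = 4):
  Pos 0: 'p' vs 'p' =
  Pos 1: 'i' vs 'a' !=
  Pos 2: 'l' vs 'l' =
  Pos 3: 'l' vs 'm' !=
Hamming distance = 2


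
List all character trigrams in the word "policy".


Word: "policy" (length 6)
Number of trigrams = 6 - 3 + 1 = 4
  Position 0: "pol"
  Position 1: "oli"
  Position 2: "lic"
  Position 3: "icy"
Trigrams = "pol", "oli", "lic", "icy"


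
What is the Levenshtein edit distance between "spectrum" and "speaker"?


Word 1: "spectrum" (length 8)
Word 2: "speaker" (length 7)
One optimal edit sequence (insert/delete/substitute each cost 1):
  1. keep 's'
  2. keep 'p'
  3. keep 'e'
  4. delete 'c'  (+1)
  5. substitute 't' -> 'a'  (+1)
  6. substitute 'r' -> 'k'  (+1)
  7. substitute 'u' -> 'e'  (+1)
  8. substitute 'm' -> 'r'  (+1)
Total edit operations: 5
Edit distance = 5


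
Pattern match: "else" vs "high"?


Pattern of "else": [0, 1, 2, 0]
Pattern of "high": [0, 1, 2, 0]
Patterns match
Same pattern = Yes


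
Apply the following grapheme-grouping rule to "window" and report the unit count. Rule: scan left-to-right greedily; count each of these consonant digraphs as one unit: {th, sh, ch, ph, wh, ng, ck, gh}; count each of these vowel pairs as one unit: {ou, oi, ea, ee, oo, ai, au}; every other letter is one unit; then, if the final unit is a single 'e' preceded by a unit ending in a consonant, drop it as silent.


Word: "window" (6 letters)
Left-to-right scan:
  [1] 'w' (letter)
  [2] 'i' (letter)
  [3] 'n' (letter)
  [4] 'd' (letter)
  [5] 'o' (letter)
  [6] 'w' (letter)
Units from scan: 6
Sound units = 6 units


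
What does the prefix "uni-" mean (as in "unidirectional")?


Prefix: uni-
Example: unidirectional = uni- + directional
Meaning = one


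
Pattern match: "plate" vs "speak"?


Pattern of "plate": [0, 1, 2, 3, 4]
Pattern of "speak": [0, 1, 2, 3, 4]
Patterns match
Same pattern = Yes


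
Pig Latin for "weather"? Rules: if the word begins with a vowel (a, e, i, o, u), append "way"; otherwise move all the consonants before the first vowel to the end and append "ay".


Word: "weather"
Starts with consonant(s) → move to end, add 'ay'
Consonant cluster: "w"
Pig Latin = "eatherway"


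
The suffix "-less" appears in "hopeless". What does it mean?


Suffix: -less
Example: hopeless (hope + -less)
Meaning = without


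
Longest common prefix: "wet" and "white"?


Word 1: "wet"
Word 2: "white"
Comparing from start:
  Pos 0: 'w' == 'w'
  Pos 1: 'e' != 'h' (stop)
LCP = "w" (length 1)


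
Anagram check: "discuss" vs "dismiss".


Word 1: "discuss" → sorted: cdisssu
Word 2: "dismiss" → sorted: diimsss
Same letters? cdisssu != diimsss
Anagram = No


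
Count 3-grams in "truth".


Word: "truth" (length 5)
Number of 3-grams = length - 3 + 1 = 5 - 3 + 1
= 3


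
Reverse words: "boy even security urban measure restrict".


Original: "boy even security urban measure restrict"
Words (1..n): boy | even | security | urban | measure | restrict
Reversed (n..1): restrict | measure | urban | security | even | boy
Result = "restrict measure urban security even boy"


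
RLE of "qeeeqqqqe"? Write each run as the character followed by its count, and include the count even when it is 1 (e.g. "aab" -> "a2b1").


String: "qeeeqqqqe"
Scanning for consecutive runs:
  'q' x 1
  'e' x 3
  'q' x 4
  'e' x 1
RLE = "q1e3q4e1"


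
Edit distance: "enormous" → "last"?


Word 1: "enormous" (length 8)
Word 2: "last" (length 4)
One optimal edit sequence (insert/delete/substitute each cost 1):
  1. delete 'e'  (+1)
  2. delete 'n'  (+1)
  3. delete 'o'  (+1)
  4. delete 'r'  (+1)
  5. substitute 'm' -> 'l'  (+1)
  6. substitute 'o' -> 'a'  (+1)
  7. substitute 'u' -> 's'  (+1)
  8. substitute 's' -> 't'  (+1)
Total edit operations: 8
Edit distance = 8


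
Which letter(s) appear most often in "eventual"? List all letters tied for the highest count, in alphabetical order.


Word: "eventual"
Letter counts:
  'a': 1
  'e': 2
  'l': 1
  'n': 1
  't': 1
  'u': 1
  'v': 1
Maximum count = 2
Most frequent = 'e' (2 times each)


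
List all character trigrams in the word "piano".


Word: "piano" (length 5)
Number of trigrams = 5 - 3 + 1 = 3
  Position 0: "pia"
  Position 1: "ian"
  Position 2: "ano"
Trigrams = "pia", "ian", "ano"


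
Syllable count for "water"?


Word: "water"
Syllable breakdown: wa | ter
Counting: 2 parts
= 2 syllables


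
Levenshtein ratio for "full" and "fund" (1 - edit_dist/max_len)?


Word 1: "full" (length 4)
Word 2: "fund" (length 4)
One optimal edit sequence:
  1. keep 'f'
  2. keep 'u'
  3. substitute 'l' -> 'n'  (+1)
  4. substitute 'l' -> 'd'  (+1)
Edit distance = 2
Max length = max(4, 4) = 4
Similarity = 1 - 2/4
= 0.5000


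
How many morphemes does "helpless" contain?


Word: "helpless"
Morphemes: help / -less
Each morpheme carries meaning
= 2 morphemes


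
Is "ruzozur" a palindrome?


Word: "ruzozur"
Reversed: "ruzozur"
Forward == Backward? ruzozur == ruzozur
Palindrome = Yes


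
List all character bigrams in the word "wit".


Word: "wit" (length 3)
Number of bigrams = 3 - 2 + 1 = 2
  Position 0: "wi"
  Position 1: "it"
Bigrams = "wi", "it"


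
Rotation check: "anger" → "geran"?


Word: "anger", Candidate: "geran"
Method: check if candidate is substring of word+word
"angeranger" contains "geran"? Yes
Is rotation = Yes


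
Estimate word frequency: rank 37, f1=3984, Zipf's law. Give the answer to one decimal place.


Zipf's law: f(r) = f(1) / r
f(1) = 3984
f(37) = 3984 / 37
= 107.7 occurrences


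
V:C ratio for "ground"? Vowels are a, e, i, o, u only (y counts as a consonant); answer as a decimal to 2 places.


Word: "ground"
Vowels (a,e,i,o,u): 2
Consonants: 4
Ratio = 2/4
= 0.50


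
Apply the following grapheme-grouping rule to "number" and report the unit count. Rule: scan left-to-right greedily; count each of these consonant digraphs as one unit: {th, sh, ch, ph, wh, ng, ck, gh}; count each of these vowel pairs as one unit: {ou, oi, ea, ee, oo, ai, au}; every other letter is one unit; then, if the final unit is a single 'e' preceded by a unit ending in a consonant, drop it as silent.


Word: "number" (6 letters)
Left-to-right scan:
  1. 'n' (letter)
  2. 'u' (letter)
  3. 'm' (letter)
  4. 'b' (letter)
  5. 'e' (letter)
  6. 'r' (letter)
Units from scan: 6
Sound units = 6 units


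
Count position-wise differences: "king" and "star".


Comparing character by character (same length = 4):
  Pos 0: 'k' vs 's' !=
  Pos 1: 'i' vs 't' !=
  Pos 2: 'n' vs 'a' !=
  Pos 3: 'g' vs 'r' !=
Hamming distance = 4


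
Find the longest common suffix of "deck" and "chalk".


Word 1: "deck"
Word 2: "chalk"
Comparing from end:
  Pos -1: 'k' == 'k'
  Pos -2: 'c' != 'l' (stop)
LCS = "k" (length 1)


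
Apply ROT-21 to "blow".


Word: "blow"
Shift: 21
Each letter → (letter + shift) mod 26:
  'b' (1) + 21 = 22 → 'w'
  'l' (11) + 21 = 6 → 'g'
  'o' (14) + 21 = 9 → 'j'
  'w' (22) + 21 = 17 → 'r'
Result = "wgjr"


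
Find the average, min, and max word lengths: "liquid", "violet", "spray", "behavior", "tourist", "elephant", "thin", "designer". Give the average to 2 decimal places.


Lengths: "liquid"=6, "violet"=6, "spray"=5, "behavior"=8, "tourist"=7, "elephant"=8, "thin"=4, "designer"=8
Sum = 52, Count = 8
Average = 52/8 = 6.50
= avg=6.50, min=4, max=8


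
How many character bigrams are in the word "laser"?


Word: "laser" (length 5)
Number of 2-grams = length - 2 + 1 = 5 - 2 + 1
= 4


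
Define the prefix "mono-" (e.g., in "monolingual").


Prefix: mono-
As in: monolingual -> mono- + lingual
Meaning = one


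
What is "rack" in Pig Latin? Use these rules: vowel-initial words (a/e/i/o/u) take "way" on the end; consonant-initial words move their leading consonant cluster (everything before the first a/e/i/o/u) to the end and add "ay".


Word: "rack"
Starts with consonant(s) → move to end, add 'ay'
Consonant cluster: "r"
Pig Latin = "ackray"


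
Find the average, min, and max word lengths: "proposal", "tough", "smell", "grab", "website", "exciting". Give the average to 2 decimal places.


Lengths: "proposal"=8, "tough"=5, "smell"=5, "grab"=4, "website"=7, "exciting"=8
Sum = 37, Count = 6
Average = 37/6 = 6.17
= avg=6.17, min=4, max=8


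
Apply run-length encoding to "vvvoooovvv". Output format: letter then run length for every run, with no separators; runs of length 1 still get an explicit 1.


String: "vvvoooovvv"
Scanning for consecutive runs:
  'v' x 3
  'o' x 4
  'v' x 3
RLE = "v3o4v3"


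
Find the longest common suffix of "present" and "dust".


Word 1: "present"
Word 2: "dust"
Comparing from end:
  Pos -1: 't' == 't'
  Pos -2: 'n' != 's' (stop)
LCS = "t" (length 1)


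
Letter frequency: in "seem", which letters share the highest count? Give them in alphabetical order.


Word: "seem"
Letter counts:
  'e': 2
  'm': 1
  's': 1
Maximum count = 2
Most frequent = 'e' (2 times each)


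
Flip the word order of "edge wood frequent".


Original: "edge wood frequent"
Words (1..n): edge | wood | frequent
Reversed (n..1): frequent | wood | edge
Result = "frequent wood edge"


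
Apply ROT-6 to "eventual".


Word: "eventual"
Shift: 6
Each letter → (letter + shift) mod 26:
  'e' (4) + 6 = 10 → 'k'
  'v' (21) + 6 = 1 → 'b'
  'e' (4) + 6 = 10 → 'k'
  'n' (13) + 6 = 19 → 't'
  't' (19) + 6 = 25 → 'z'
  'u' (20) + 6 = 0 → 'a'
  'a' (0) + 6 = 6 → 'g'
  'l' (11) + 6 = 17 → 'r'
Result = "kbktzagr"
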